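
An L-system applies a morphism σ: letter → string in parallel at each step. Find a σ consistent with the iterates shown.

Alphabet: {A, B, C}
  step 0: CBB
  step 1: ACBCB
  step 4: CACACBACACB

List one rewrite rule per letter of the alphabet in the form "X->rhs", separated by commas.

A->C, B->CB, C->A

  step 0 ⇒ step 1: CBB ⇒ A·CB·CB
    B ↦ CB
    C ↦ A
    A ↦ C  (constrained at step 1)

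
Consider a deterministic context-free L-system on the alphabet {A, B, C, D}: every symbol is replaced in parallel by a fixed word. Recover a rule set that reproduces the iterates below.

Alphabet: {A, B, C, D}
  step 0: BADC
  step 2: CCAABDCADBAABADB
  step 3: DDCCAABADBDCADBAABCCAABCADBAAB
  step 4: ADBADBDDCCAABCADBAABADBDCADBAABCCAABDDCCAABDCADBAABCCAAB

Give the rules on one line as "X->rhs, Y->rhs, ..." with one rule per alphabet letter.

A->C, B->AAB, C->D, D->ADB

  step 3 ⇒ step 4: DDCCAABADBDCADBAABCCAABCADBAAB ⇒ ADB·ADB·D·D·C·C·AAB·C·ADB·AAB·ADB·D·C·ADB·AAB·C·C·AAB·D·D·C·C·AAB·D·C·ADB·AAB·C·C·AAB
    A ↦ C
    B ↦ AAB
    C ↦ D
    D ↦ ADB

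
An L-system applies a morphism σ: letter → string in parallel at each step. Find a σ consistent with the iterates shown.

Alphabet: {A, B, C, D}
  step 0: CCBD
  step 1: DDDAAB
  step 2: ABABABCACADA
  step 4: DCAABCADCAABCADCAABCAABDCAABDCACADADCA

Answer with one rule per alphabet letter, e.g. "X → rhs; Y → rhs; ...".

  step 1 ⇒ step 2: DDDAAB ⇒ AB·AB·AB·CA·CA·DA
    A ↦ CA
    B ↦ DA
    D ↦ AB
  step 0 ⇒ step 1: CCBD ⇒ D·D·DA·AB
    C ↦ D

A->CA, B->DA, C->D, D->AB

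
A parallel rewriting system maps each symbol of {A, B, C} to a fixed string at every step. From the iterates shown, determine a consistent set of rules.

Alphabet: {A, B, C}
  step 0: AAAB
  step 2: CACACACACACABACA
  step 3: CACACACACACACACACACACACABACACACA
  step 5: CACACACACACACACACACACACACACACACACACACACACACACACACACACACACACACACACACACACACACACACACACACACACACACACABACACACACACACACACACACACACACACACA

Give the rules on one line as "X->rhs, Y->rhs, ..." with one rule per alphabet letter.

  step 2 ⇒ step 3: CACACACACACABACA ⇒ CA·CA·CA·CA·CA·CA·CA·CA·CA·CA·CA·CA·BA·CA·CA·CA
    A ↦ CA
    B ↦ BA
    C ↦ CA

A->CA, B->BA, C->CA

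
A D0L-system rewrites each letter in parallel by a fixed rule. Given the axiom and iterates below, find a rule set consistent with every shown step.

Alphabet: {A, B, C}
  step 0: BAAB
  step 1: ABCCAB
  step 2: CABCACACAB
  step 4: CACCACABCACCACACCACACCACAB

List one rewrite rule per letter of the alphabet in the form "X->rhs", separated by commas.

A->C, B->AB, C->CA

  step 1 ⇒ step 2: ABCCAB ⇒ C·AB·CA·CA·C·AB
    A ↦ C
    B ↦ AB
    C ↦ CA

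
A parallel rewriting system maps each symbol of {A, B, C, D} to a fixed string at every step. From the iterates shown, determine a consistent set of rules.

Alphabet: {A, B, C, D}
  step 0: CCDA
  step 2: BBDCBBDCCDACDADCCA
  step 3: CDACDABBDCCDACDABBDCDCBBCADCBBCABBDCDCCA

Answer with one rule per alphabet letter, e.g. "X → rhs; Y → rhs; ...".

A->CA, B->CDA, C->DC, D->BB

  step 2 ⇒ step 3: BBDCBBDCCDACDADCCA ⇒ CDA·CDA·BB·DC·CDA·CDA·BB·DC·DC·BB·CA·DC·BB·CA·BB·DC·DC·CA
    A ↦ CA
    B ↦ CDA
    C ↦ DC
    D ↦ BB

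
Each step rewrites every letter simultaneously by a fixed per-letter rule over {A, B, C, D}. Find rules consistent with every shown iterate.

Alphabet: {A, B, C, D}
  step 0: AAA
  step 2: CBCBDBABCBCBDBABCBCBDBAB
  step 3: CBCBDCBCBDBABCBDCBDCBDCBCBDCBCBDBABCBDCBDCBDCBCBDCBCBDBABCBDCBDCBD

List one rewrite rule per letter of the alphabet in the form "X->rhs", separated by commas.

  step 2 ⇒ step 3: CBCBDBABCBCBDBABCBCBDBAB ⇒ CB·CBD·CB·CBD·BAB·CBD·CBD·CBD·CB·CBD·CB·CBD·BAB·CBD·CBD·CBD·CB·CBD·CB·CBD·BAB·CBD·CBD·CBD
    A ↦ CBD
    B ↦ CBD
    C ↦ CB
    D ↦ BAB

A->CBD, B->CBD, C->CB, D->BAB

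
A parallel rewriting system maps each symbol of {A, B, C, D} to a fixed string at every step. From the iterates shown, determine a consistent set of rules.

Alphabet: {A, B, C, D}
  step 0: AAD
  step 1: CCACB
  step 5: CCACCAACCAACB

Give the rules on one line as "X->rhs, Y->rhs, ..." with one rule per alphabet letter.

A->C, B->ACD, C->A, D->ACB

  step 0 ⇒ step 1: AAD ⇒ C·C·ACB
    A ↦ C
    D ↦ ACB
    B ↦ ACD  (constrained at step 1)
    C ↦ A  (constrained at step 1)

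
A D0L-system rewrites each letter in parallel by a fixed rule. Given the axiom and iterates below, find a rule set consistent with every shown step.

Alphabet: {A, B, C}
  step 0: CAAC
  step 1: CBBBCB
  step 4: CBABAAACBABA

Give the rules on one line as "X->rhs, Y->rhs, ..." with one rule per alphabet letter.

A->B, B->A, C->CB

  step 0 ⇒ step 1: CAAC ⇒ CB·B·B·CB
    A ↦ B
    C ↦ CB
    B ↦ A  (constrained at step 1)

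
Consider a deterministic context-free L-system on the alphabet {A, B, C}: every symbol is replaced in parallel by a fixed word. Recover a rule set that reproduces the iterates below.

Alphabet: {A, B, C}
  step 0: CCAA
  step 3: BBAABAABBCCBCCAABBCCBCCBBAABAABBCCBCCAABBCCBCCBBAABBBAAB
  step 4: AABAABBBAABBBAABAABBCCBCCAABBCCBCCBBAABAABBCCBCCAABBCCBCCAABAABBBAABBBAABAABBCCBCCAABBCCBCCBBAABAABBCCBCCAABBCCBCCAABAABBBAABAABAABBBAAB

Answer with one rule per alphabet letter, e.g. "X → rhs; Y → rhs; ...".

  step 3 ⇒ step 4: BBAABAABBCCBCCAABBCCBCCBBAABAABBCCBCCAABBCCBCCBBAABBBAAB ⇒ AAB·AAB·B·B·AAB·B·B·AAB·AAB·BCC·BCC·AAB·BCC·BCC·B·B·AAB·AAB·BCC·BCC·AAB·BCC·BCC·AAB·AAB·B·B·AAB·B·B·AAB·AAB·BCC·BCC·AAB·BCC·BCC·B·B·AAB·AAB·BCC·BCC·AAB·BCC·BCC·AAB·AAB·B·B·AAB·AAB·AAB·B·B·AAB
    A ↦ B
    B ↦ AAB
    C ↦ BCC

A->B, B->AAB, C->BCC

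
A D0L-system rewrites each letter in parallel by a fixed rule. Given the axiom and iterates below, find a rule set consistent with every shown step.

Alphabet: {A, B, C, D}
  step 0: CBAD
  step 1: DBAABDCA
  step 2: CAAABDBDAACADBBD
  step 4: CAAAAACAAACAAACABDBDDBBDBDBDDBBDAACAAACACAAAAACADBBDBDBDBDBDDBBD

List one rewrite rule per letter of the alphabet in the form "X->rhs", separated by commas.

  step 1 ⇒ step 2: DBAABDCA ⇒ CA·AA·BD·BD·AA·CA·DB·BD
    A ↦ BD
    B ↦ AA
    C ↦ DB
    D ↦ CA

A->BD, B->AA, C->DB, D->CA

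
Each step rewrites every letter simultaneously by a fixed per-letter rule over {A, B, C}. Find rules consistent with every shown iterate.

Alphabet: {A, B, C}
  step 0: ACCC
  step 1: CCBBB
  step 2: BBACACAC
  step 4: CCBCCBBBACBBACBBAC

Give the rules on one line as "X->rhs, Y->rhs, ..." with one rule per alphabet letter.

A->CC, B->AC, C->B

  step 1 ⇒ step 2: CCBBB ⇒ B·B·AC·AC·AC
    B ↦ AC
    C ↦ B
  step 0 ⇒ step 1: ACCC ⇒ CC·B·B·B
    A ↦ CC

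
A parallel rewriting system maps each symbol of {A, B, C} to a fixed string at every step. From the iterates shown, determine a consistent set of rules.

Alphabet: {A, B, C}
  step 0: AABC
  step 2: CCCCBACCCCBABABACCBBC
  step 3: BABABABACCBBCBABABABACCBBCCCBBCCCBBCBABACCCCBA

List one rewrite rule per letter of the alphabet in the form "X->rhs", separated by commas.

  step 2 ⇒ step 3: CCCCBACCCCBABABACCBBC ⇒ BA·BA·BA·BA·CC·BBC·BA·BA·BA·BA·CC·BBC·CC·BBC·CC·BBC·BA·BA·CC·CC·BA
    A ↦ BBC
    B ↦ CC
    C ↦ BA

A->BBC, B->CC, C->BA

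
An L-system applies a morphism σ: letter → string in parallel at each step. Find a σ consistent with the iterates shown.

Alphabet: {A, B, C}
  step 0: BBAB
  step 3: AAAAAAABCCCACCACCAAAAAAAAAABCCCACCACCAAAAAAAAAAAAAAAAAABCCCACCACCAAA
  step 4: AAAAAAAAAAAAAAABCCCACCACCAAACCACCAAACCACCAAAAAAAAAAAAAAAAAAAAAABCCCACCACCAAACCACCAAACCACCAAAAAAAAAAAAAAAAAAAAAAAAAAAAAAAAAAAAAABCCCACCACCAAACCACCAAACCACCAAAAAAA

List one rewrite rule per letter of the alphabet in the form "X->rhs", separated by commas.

  step 3 ⇒ step 4: AAAAAAABCCCACCACCAAAAAAAAAABCCCACCACCAAAAAAAAAAAAAAAAAABCCCACCACCAAA ⇒ AA·AA·AA·AA·AA·AA·AA·ABC·CCA·CCA·CCA·AA·CCA·CCA·AA·CCA·CCA·AA·AA·AA·AA·AA·AA·AA·AA·AA·AA·ABC·CCA·CCA·CCA·AA·CCA·CCA·AA·CCA·CCA·AA·AA·AA·AA·AA·AA·AA·AA·AA·AA·AA·AA·AA·AA·AA·AA·AA·AA·ABC·CCA·CCA·CCA·AA·CCA·CCA·AA·CCA·CCA·AA·AA·AA
    A ↦ AA
    B ↦ ABC
    C ↦ CCA

A->AA, B->ABC, C->CCA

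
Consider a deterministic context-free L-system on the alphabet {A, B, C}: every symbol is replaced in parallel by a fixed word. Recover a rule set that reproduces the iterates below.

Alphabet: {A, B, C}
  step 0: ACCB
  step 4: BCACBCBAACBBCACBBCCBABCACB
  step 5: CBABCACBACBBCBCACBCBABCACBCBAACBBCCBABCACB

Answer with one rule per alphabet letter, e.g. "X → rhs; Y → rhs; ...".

  step 4 ⇒ step 5: BCACBCBAACBBCACBBCCBABCACB ⇒ CB·A·BC·A·CB·A·CB·BC·BC·A·CB·CB·A·BC·A·CB·CB·A·A·CB·BC·CB·A·BC·A·CB
    A ↦ BC
    B ↦ CB
    C ↦ A

A->BC, B->CB, C->A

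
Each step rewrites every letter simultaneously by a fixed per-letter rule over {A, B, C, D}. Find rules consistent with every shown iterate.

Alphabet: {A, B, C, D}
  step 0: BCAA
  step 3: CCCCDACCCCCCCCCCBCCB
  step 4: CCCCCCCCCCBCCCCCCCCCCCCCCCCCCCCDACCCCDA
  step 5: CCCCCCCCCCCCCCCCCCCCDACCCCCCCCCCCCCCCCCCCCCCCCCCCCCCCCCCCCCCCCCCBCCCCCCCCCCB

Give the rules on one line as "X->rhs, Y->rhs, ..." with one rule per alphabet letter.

  step 4 ⇒ step 5: CCCCCCCCCCBCCCCCCCCCCCCCCCCCCCCDACCCCDA ⇒ CC·CC·CC·CC·CC·CC·CC·CC·CC·CC·DA·CC·CC·CC·CC·CC·CC·CC·CC·CC·CC·CC·CC·CC·CC·CC·CC·CC·CC·CC·CC·CC·B·CC·CC·CC·CC·CC·B
    A ↦ B
    B ↦ DA
    C ↦ CC
    D ↦ CC

A->B, B->DA, C->CC, D->CC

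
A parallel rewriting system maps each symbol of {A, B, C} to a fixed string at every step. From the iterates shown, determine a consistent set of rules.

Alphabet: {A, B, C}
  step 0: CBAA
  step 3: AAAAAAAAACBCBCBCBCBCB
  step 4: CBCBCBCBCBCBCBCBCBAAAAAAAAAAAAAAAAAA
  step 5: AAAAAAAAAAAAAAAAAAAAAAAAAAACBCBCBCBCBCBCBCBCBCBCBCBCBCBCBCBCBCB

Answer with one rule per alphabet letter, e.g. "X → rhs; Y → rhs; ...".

  step 4 ⇒ step 5: CBCBCBCBCBCBCBCBCBAAAAAAAAAAAAAAAAAA ⇒ A·AA·A·AA·A·AA·A·AA·A·AA·A·AA·A·AA·A·AA·A·AA·CB·CB·CB·CB·CB·CB·CB·CB·CB·CB·CB·CB·CB·CB·CB·CB·CB·CB
    A ↦ CB
    B ↦ AA
    C ↦ A

A->CB, B->AA, C->A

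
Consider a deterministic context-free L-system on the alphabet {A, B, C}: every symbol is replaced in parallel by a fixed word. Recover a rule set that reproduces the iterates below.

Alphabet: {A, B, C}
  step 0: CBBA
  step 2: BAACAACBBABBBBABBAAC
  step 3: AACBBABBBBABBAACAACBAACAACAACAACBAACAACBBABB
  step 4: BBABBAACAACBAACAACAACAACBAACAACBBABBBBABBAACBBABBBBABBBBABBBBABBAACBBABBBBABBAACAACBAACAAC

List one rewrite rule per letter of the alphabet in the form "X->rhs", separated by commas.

A->B, B->AAC, C->ABB

  step 3 ⇒ step 4: AACBBABBBBABBAACAACBAACAACAACAACBAACAACBBABB ⇒ B·B·ABB·AAC·AAC·B·AAC·AAC·AAC·AAC·B·AAC·AAC·B·B·ABB·B·B·ABB·AAC·B·B·ABB·B·B·ABB·B·B·ABB·B·B·ABB·AAC·B·B·ABB·B·B·ABB·AAC·AAC·B·AAC·AAC
    A ↦ B
    B ↦ AAC
    C ↦ ABB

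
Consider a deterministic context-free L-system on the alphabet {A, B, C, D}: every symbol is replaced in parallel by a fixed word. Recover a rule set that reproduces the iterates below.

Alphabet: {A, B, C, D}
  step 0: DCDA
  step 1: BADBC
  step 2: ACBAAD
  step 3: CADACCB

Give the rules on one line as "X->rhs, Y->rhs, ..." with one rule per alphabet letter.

  step 2 ⇒ step 3: ACBAAD ⇒ C·AD·A·C·C·B
    A ↦ C
    B ↦ A
    C ↦ AD
    D ↦ B

A->C, B->A, C->AD, D->B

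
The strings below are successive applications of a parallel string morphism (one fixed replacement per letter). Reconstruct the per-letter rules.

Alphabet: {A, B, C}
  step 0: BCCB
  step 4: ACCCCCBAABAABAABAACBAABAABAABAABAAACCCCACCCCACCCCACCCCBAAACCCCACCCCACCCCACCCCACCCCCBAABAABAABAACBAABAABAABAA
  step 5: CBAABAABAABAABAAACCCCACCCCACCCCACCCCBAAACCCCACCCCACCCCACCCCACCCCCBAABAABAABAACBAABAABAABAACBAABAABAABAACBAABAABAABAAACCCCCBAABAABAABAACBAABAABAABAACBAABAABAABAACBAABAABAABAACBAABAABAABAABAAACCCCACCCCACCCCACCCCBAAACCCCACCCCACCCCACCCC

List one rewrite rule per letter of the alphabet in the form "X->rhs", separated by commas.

  step 4 ⇒ step 5: ACCCCCBAABAABAABAACBAABAABAABAABAAACCCCACCCCACCCCACCCCBAAACCCCACCCCACCCCACCCCACCCCCBAABAABAABAACBAABAABAABAA ⇒ C·BAA·BAA·BAA·BAA·BAA·ACC·C·C·ACC·C·C·ACC·C·C·ACC·C·C·BAA·ACC·C·C·ACC·C·C·ACC·C·C·ACC·C·C·ACC·C·C·C·BAA·BAA·BAA·BAA·C·BAA·BAA·BAA·BAA·C·BAA·BAA·BAA·BAA·C·BAA·BAA·BAA·BAA·ACC·C·C·C·BAA·BAA·BAA·BAA·C·BAA·BAA·BAA·BAA·C·BAA·BAA·BAA·BAA·C·BAA·BAA·BAA·BAA·C·BAA·BAA·BAA·BAA·BAA·ACC·C·C·ACC·C·C·ACC·C·C·ACC·C·C·BAA·ACC·C·C·ACC·C·C·ACC·C·C·ACC·C·C
    A ↦ C
    B ↦ ACC
    C ↦ BAA

A->C, B->ACC, C->BAA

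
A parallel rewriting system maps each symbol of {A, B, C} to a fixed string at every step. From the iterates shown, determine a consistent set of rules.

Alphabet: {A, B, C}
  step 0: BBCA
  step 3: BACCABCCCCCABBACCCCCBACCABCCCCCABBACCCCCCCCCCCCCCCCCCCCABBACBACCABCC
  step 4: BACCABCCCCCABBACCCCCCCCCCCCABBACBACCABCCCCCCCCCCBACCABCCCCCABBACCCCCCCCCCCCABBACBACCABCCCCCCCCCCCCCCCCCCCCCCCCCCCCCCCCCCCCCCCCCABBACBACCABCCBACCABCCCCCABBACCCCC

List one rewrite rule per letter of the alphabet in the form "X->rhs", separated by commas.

  step 3 ⇒ step 4: BACCABCCCCCABBACCCCCBACCABCCCCCABBACCCCCCCCCCCCCCCCCCCCABBACBACCABCC ⇒ BAC·CAB·CC·CC·CAB·BAC·CC·CC·CC·CC·CC·CAB·BAC·BAC·CAB·CC·CC·CC·CC·CC·BAC·CAB·CC·CC·CAB·BAC·CC·CC·CC·CC·CC·CAB·BAC·BAC·CAB·CC·CC·CC·CC·CC·CC·CC·CC·CC·CC·CC·CC·CC·CC·CC·CC·CC·CC·CC·CC·CAB·BAC·BAC·CAB·CC·BAC·CAB·CC·CC·CAB·BAC·CC·CC
    A ↦ CAB
    B ↦ BAC
    C ↦ CC

A->CAB, B->BAC, C->CC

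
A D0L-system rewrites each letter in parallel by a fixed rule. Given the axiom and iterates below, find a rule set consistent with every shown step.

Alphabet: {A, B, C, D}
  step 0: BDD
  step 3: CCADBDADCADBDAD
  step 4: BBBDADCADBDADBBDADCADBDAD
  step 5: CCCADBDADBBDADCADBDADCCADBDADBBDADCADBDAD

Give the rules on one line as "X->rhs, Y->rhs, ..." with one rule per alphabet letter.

A->BD, B->C, C->B, D->AD

  step 4 ⇒ step 5: BBBDADCADBDADBBDADCADBDAD ⇒ C·C·C·AD·BD·AD·B·BD·AD·C·AD·BD·AD·C·C·AD·BD·AD·B·BD·AD·C·AD·BD·AD
    A ↦ BD
    B ↦ C
    C ↦ B
    D ↦ AD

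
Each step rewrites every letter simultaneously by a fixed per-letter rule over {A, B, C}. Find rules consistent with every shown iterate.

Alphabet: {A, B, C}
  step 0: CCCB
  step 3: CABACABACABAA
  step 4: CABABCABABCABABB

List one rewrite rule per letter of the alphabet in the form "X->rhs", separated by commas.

  step 3 ⇒ step 4: CABACABACABAA ⇒ CA·B·A·B·CA·B·A·B·CA·B·A·B·B
    A ↦ B
    B ↦ A
    C ↦ CA

A->B, B->A, C->CA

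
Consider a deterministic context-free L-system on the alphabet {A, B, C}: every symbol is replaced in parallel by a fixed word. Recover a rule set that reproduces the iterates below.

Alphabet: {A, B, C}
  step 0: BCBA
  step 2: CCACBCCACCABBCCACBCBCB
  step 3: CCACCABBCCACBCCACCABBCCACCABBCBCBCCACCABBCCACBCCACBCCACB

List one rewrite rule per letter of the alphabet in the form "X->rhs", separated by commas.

  step 2 ⇒ step 3: CCACBCCACCABBCCACBCBCB ⇒ CCA·CCA·BB·CCA·CB·CCA·CCA·BB·CCA·CCA·BB·CB·CB·CCA·CCA·BB·CCA·CB·CCA·CB·CCA·CB
    A ↦ BB
    B ↦ CB
    C ↦ CCA

A->BB, B->CB, C->CCA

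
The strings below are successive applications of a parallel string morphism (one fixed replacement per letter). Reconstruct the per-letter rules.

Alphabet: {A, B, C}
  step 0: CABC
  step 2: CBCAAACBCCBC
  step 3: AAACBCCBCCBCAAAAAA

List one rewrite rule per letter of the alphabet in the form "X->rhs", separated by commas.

  step 2 ⇒ step 3: CBCAAACBCCBC ⇒ A·A·A·CBC·CBC·CBC·A·A·A·A·A·A
    A ↦ CBC
    B ↦ A
    C ↦ A

A->CBC, B->A, C->A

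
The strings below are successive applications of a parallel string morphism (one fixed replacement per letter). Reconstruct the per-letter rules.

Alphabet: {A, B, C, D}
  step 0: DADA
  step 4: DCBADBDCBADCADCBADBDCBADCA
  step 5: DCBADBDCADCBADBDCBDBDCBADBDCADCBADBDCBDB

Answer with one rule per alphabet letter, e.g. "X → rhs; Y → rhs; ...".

A->DB, B->A, C->B, D->DC

  step 4 ⇒ step 5: DCBADBDCBADCADCBADBDCBADCA ⇒ DC·B·A·DB·DC·A·DC·B·A·DB·DC·B·DB·DC·B·A·DB·DC·A·DC·B·A·DB·DC·B·DB
    A ↦ DB
    B ↦ A
    C ↦ B
    D ↦ DC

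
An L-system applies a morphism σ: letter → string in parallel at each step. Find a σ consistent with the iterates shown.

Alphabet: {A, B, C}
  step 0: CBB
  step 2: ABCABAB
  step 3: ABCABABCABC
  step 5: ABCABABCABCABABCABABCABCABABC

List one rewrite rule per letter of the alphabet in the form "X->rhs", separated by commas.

  step 2 ⇒ step 3: ABCABAB ⇒ AB·C·AB·AB·C·AB·C
    A ↦ AB
    B ↦ C
    C ↦ AB

A->AB, B->C, C->AB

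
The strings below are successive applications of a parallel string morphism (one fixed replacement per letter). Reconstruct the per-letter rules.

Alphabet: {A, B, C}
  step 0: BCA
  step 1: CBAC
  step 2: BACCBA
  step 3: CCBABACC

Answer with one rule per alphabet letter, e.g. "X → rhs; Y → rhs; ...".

A->C, B->C, C->BA

  step 2 ⇒ step 3: BACCBA ⇒ C·C·BA·BA·C·C
    A ↦ C
    B ↦ C
    C ↦ BA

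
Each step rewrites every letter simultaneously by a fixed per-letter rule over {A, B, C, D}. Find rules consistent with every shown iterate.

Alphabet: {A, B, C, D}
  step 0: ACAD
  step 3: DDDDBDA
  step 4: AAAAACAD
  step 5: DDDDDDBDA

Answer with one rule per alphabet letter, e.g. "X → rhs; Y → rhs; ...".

  step 4 ⇒ step 5: AAAAACAD ⇒ D·D·D·D·D·DB·D·A
    A ↦ D
    C ↦ DB
    D ↦ A
  step 3 ⇒ step 4: DDDDBDA ⇒ A·A·A·A·AC·A·D
    B ↦ AC

A->D, B->AC, C->DB, D->A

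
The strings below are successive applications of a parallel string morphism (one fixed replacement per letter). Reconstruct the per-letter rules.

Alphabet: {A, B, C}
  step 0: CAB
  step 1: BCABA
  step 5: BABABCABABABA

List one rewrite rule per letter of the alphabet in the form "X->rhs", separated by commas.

  step 0 ⇒ step 1: CAB ⇒ BCA·B·A
    A ↦ B
    B ↦ A
    C ↦ BCA

A->B, B->A, C->BCA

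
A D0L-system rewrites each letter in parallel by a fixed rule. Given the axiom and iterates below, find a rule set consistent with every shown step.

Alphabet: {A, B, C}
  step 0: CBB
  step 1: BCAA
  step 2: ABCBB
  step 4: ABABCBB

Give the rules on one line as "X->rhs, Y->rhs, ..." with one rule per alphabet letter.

A->B, B->A, C->BC

  step 1 ⇒ step 2: BCAA ⇒ A·BC·B·B
    A ↦ B
    B ↦ A
    C ↦ BC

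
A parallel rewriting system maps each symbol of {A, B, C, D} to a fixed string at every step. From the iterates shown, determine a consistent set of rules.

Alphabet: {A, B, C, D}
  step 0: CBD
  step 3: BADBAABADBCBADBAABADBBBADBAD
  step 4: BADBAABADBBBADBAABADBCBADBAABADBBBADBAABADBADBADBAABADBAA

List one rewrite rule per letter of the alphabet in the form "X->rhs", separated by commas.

  step 3 ⇒ step 4: BADBAABADBCBADBAABADBBBADBAD ⇒ BAD·B·AA·BAD·B·B·BAD·B·AA·BAD·BC·BAD·B·AA·BAD·B·B·BAD·B·AA·BAD·BAD·BAD·B·AA·BAD·B·AA
    A ↦ B
    B ↦ BAD
    C ↦ BC
    D ↦ AA

A->B, B->BAD, C->BC, D->AA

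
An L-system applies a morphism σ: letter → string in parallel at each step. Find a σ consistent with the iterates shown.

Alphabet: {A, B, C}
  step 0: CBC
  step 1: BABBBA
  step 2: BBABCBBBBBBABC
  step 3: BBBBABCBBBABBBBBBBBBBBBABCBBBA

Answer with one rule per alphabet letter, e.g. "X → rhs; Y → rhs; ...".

  step 2 ⇒ step 3: BBABCBBBBBBABC ⇒ BB·BB·ABC·BB·BA·BB·BB·BB·BB·BB·BB·ABC·BB·BA
    A ↦ ABC
    B ↦ BB
    C ↦ BA

A->ABC, B->BB, C->BA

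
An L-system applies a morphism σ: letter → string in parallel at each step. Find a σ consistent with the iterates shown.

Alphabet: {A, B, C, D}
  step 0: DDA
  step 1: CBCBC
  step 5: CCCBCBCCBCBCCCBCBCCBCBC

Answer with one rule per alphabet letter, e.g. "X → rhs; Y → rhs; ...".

  step 0 ⇒ step 1: DDA ⇒ CB·CB·C
    A ↦ C
    D ↦ CB
    B ↦ DD  (constrained at step 1)
    C ↦ A  (constrained at step 1)

A->C, B->DD, C->A, D->CB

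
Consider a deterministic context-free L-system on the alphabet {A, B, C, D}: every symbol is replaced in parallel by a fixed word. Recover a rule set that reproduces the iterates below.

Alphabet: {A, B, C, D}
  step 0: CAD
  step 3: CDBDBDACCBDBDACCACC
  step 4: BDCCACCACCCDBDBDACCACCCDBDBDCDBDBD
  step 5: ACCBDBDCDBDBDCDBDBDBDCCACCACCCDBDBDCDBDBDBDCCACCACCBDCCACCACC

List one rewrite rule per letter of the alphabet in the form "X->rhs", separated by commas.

  step 4 ⇒ step 5: BDCCACCACCCDBDBDACCACCCDBDBDCDBDBD ⇒ A·CC·BD·BD·CD·BD·BD·CD·BD·BD·BD·CC·A·CC·A·CC·CD·BD·BD·CD·BD·BD·BD·CC·A·CC·A·CC·BD·CC·A·CC·A·CC
    A ↦ CD
    B ↦ A
    C ↦ BD
    D ↦ CC

A->CD, B->A, C->BD, D->CC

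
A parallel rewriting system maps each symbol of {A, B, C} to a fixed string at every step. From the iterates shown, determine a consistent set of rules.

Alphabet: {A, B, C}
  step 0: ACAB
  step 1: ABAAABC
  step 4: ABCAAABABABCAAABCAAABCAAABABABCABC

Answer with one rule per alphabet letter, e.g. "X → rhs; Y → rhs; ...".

  step 0 ⇒ step 1: ACAB ⇒ AB·AA·AB·C
    A ↦ AB
    B ↦ C
    C ↦ AA

A->AB, B->C, C->AA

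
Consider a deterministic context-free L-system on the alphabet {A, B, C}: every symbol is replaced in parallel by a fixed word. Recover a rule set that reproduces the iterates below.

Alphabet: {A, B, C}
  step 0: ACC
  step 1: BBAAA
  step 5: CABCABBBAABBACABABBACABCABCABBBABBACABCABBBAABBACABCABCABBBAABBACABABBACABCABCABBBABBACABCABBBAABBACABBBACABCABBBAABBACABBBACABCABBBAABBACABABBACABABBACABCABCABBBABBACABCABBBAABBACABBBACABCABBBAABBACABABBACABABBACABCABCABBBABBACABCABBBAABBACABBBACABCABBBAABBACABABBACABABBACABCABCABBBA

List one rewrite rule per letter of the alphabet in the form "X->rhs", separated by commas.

A->BBA, B->CAB, C->A

  step 0 ⇒ step 1: ACC ⇒ BBA·A·A
    A ↦ BBA
    C ↦ A
    B ↦ CAB  (constrained at step 1)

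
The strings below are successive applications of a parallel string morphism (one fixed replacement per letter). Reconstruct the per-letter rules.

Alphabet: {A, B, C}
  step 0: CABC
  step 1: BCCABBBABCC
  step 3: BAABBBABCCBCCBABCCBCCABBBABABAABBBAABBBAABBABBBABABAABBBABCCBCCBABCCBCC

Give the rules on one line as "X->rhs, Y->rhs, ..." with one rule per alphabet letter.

A->ABB, B->BA, C->BCC

  step 0 ⇒ step 1: CABC ⇒ BCC·ABB·BA·BCC
    A ↦ ABB
    B ↦ BA
    C ↦ BCC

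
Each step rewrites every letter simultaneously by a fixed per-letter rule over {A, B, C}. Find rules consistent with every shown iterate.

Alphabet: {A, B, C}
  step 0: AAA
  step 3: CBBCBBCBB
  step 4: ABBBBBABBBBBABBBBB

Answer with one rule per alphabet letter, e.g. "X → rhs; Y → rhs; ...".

  step 3 ⇒ step 4: CBBCBBCBB ⇒ AB·BB·BB·AB·BB·BB·AB·BB·BB
    B ↦ BB
    C ↦ AB
    A ↦ C  (constrained at step 0)

A->C, B->BB, C->AB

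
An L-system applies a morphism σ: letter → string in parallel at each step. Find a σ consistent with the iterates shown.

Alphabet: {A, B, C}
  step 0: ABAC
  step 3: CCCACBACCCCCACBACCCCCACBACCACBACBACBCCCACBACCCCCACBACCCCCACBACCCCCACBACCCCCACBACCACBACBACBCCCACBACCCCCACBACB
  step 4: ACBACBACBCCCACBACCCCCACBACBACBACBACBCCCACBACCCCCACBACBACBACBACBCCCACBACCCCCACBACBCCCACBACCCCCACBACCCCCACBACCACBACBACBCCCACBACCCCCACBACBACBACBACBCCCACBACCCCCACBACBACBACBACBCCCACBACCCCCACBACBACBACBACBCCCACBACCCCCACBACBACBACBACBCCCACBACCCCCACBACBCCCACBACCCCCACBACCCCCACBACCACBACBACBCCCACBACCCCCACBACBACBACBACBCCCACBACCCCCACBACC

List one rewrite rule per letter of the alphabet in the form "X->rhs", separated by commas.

A->CCC, B->ACC, C->ACB

  step 3 ⇒ step 4: CCCACBACCCCCACBACCCCCACBACCACBACBACBCCCACBACCCCCACBACCCCCACBACCCCCACBACCCCCACBACCACBACBACBCCCACBACCCCCACBACB ⇒ ACB·ACB·ACB·CCC·ACB·ACC·CCC·ACB·ACB·ACB·ACB·ACB·CCC·ACB·ACC·CCC·ACB·ACB·ACB·ACB·ACB·CCC·ACB·ACC·CCC·ACB·ACB·CCC·ACB·ACC·CCC·ACB·ACC·CCC·ACB·ACC·ACB·ACB·ACB·CCC·ACB·ACC·CCC·ACB·ACB·ACB·ACB·ACB·CCC·ACB·ACC·CCC·ACB·ACB·ACB·ACB·ACB·CCC·ACB·ACC·CCC·ACB·ACB·ACB·ACB·ACB·CCC·ACB·ACC·CCC·ACB·ACB·ACB·ACB·ACB·CCC·ACB·ACC·CCC·ACB·ACB·CCC·ACB·ACC·CCC·ACB·ACC·CCC·ACB·ACC·ACB·ACB·ACB·CCC·ACB·ACC·CCC·ACB·ACB·ACB·ACB·ACB·CCC·ACB·ACC·CCC·ACB·ACC
    A ↦ CCC
    B ↦ ACC
    C ↦ ACB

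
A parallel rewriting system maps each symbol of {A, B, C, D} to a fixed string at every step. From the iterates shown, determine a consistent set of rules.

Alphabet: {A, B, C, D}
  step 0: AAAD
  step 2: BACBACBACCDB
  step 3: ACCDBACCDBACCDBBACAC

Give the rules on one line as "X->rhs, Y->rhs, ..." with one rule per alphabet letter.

  step 2 ⇒ step 3: BACBACBACCDB ⇒ AC·CD·B·AC·CD·B·AC·CD·B·B·AC·AC
    A ↦ CD
    B ↦ AC
    C ↦ B
    D ↦ AC

A->CD, B->AC, C->B, D->AC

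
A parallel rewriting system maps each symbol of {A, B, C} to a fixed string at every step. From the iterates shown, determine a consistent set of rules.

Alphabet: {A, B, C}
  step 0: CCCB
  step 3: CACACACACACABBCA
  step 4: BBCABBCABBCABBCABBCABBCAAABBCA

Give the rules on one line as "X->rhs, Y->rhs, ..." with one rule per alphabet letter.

A->CA, B->A, C->BB

  step 3 ⇒ step 4: CACACACACACABBCA ⇒ BB·CA·BB·CA·BB·CA·BB·CA·BB·CA·BB·CA·A·A·BB·CA
    A ↦ CA
    B ↦ A
    C ↦ BB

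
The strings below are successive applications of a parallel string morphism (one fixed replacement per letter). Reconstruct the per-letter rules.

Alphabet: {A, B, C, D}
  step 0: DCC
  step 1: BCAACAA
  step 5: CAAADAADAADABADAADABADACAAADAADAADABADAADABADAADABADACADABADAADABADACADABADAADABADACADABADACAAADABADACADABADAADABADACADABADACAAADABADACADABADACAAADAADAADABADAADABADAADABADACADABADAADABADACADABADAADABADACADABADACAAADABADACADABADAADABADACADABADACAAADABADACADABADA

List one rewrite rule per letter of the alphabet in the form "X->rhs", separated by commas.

  step 0 ⇒ step 1: DCC ⇒ B·CAA·CAA
    C ↦ CAA
    D ↦ B
    A ↦ ADA  (constrained at step 1)
    B ↦ C  (constrained at step 1)

A->ADA, B->C, C->CAA, D->B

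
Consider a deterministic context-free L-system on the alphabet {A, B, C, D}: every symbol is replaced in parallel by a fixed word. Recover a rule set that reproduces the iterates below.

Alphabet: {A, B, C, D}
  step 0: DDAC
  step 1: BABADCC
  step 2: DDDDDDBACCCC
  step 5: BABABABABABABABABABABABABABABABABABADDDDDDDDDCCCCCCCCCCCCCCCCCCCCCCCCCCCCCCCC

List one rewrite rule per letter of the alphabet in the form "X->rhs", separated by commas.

  step 1 ⇒ step 2: BABADCC ⇒ DD·D·DD·D·BA·CC·CC
    A ↦ D
    B ↦ DD
    C ↦ CC
    D ↦ BA

A->D, B->DD, C->CC, D->BA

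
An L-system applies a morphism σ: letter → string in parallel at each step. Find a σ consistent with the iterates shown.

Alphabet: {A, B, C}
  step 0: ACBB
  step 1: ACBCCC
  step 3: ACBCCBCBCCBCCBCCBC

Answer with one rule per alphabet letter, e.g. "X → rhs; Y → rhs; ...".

  step 0 ⇒ step 1: ACBB ⇒ AC·BC·C·C
    A ↦ AC
    B ↦ C
    C ↦ BC

A->AC, B->C, C->BC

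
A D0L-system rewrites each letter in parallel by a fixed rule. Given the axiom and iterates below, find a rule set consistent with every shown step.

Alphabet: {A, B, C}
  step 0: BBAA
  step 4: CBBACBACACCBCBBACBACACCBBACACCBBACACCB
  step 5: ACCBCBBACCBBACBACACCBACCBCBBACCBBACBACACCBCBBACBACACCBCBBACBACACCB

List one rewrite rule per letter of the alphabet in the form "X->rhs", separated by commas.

  step 4 ⇒ step 5: CBBACBACACCBCBBACBACACCBBACACCBBACACCB ⇒ AC·CB·CB·B·AC·CB·B·AC·B·AC·AC·CB·AC·CB·CB·B·AC·CB·B·AC·B·AC·AC·CB·CB·B·AC·B·AC·AC·CB·CB·B·AC·B·AC·AC·CB
    A ↦ B
    B ↦ CB
    C ↦ AC

A->B, B->CB, C->AC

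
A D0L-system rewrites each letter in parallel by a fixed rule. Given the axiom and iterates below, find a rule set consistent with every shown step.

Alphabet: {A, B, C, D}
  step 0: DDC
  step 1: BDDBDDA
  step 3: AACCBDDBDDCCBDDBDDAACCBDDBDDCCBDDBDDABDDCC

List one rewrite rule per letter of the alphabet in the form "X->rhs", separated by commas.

A->CDB, B->CC, C->A, D->BDD

  step 0 ⇒ step 1: DDC ⇒ BDD·BDD·A
    C ↦ A
    D ↦ BDD
    A ↦ CDB  (constrained at step 1)
    B ↦ CC  (constrained at step 1)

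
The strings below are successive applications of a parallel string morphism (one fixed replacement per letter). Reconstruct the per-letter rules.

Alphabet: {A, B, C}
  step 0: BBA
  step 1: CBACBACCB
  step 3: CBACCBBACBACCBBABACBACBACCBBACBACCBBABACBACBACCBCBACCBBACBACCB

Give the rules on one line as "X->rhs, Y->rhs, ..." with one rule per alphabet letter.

A->CCB, B->CBA, C->BA

  step 0 ⇒ step 1: BBA ⇒ CBA·CBA·CCB
    A ↦ CCB
    B ↦ CBA
    C ↦ BA  (constrained at step 1)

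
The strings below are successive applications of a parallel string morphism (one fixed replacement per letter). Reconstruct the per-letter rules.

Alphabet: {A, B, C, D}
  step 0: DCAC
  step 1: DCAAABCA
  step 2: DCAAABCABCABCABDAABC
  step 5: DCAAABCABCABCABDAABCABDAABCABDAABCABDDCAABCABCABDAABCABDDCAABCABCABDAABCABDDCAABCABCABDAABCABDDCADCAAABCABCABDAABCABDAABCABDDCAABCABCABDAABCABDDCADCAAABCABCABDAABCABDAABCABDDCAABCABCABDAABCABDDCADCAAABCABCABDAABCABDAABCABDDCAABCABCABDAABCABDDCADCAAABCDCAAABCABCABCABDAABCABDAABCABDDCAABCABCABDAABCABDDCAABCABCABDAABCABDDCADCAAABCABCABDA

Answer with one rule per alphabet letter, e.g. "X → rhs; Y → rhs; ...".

  step 1 ⇒ step 2: DCAAABCA ⇒ DCA·A·ABC·ABC·ABC·ABD·A·ABC
    A ↦ ABC
    B ↦ ABD
    C ↦ A
    D ↦ DCA

A->ABC, B->ABD, C->A, D->DCA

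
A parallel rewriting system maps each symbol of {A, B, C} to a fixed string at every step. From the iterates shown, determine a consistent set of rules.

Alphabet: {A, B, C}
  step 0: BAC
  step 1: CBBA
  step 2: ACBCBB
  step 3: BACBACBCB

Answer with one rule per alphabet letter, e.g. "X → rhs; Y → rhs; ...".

A->B, B->CB, C->A

  step 2 ⇒ step 3: ACBCBB ⇒ B·A·CB·A·CB·CB
    A ↦ B
    B ↦ CB
    C ↦ A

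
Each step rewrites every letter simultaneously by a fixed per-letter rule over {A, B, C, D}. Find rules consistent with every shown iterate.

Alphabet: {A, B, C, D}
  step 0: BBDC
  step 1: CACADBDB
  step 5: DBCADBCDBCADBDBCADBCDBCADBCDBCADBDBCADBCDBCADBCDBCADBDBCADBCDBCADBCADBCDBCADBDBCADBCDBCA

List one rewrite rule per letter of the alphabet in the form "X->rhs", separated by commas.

A->C, B->CA, C->DB, D->DB

  step 0 ⇒ step 1: BBDC ⇒ CA·CA·DB·DB
    B ↦ CA
    C ↦ DB
    D ↦ DB
    A ↦ C  (constrained at step 1)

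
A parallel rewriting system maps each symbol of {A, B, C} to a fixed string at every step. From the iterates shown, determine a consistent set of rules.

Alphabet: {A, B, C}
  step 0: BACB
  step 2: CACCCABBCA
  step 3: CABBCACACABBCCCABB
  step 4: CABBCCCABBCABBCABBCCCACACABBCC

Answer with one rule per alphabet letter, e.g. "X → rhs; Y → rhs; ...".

A->BB, B->C, C->CA

  step 3 ⇒ step 4: CABBCACACABBCCCABB ⇒ CA·BB·C·C·CA·BB·CA·BB·CA·BB·C·C·CA·CA·CA·BB·C·C
    A ↦ BB
    B ↦ C
    C ↦ CA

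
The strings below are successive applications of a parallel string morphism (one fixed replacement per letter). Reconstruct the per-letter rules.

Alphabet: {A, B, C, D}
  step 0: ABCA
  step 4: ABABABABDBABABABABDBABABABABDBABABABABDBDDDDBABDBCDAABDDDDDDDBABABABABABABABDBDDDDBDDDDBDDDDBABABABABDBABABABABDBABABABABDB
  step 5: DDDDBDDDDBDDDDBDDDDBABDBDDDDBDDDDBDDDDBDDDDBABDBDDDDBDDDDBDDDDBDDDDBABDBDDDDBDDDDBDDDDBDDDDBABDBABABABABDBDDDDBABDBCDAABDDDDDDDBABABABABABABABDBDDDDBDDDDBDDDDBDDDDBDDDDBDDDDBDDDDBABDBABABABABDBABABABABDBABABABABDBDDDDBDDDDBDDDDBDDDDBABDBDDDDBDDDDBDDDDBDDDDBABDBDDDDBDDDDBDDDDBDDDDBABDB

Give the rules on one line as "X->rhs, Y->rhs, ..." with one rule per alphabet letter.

  step 4 ⇒ step 5: ABABABABDBABABABABDBABABABABDBABABABABDBDDDDBABDBCDAABDDDDDDDBABABABABABABABDBDDDDBDDDDBDDDDBABABABABDBABABABABDBABABABABDB ⇒ DDD·DB·DDD·DB·DDD·DB·DDD·DB·AB·DB·DDD·DB·DDD·DB·DDD·DB·DDD·DB·AB·DB·DDD·DB·DDD·DB·DDD·DB·DDD·DB·AB·DB·DDD·DB·DDD·DB·DDD·DB·DDD·DB·AB·DB·AB·AB·AB·AB·DB·DDD·DB·AB·DB·CDA·AB·DDD·DDD·DB·AB·AB·AB·AB·AB·AB·AB·DB·DDD·DB·DDD·DB·DDD·DB·DDD·DB·DDD·DB·DDD·DB·DDD·DB·AB·DB·AB·AB·AB·AB·DB·AB·AB·AB·AB·DB·AB·AB·AB·AB·DB·DDD·DB·DDD·DB·DDD·DB·DDD·DB·AB·DB·DDD·DB·DDD·DB·DDD·DB·DDD·DB·AB·DB·DDD·DB·DDD·DB·DDD·DB·DDD·DB·AB·DB
    A ↦ DDD
    B ↦ DB
    C ↦ CDA
    D ↦ AB

A->DDD, B->DB, C->CDA, D->AB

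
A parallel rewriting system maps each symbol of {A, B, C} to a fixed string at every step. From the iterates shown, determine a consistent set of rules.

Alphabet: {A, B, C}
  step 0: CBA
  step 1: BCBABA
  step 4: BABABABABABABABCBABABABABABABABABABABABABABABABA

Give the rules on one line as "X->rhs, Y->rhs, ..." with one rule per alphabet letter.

  step 0 ⇒ step 1: CBA ⇒ BC·BA·BA
    A ↦ BA
    B ↦ BA
    C ↦ BC

A->BA, B->BA, C->BC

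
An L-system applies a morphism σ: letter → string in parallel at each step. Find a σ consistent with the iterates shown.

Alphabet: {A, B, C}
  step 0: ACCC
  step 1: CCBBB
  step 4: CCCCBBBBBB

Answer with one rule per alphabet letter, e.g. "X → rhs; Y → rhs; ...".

A->CC, B->A, C->B

  step 0 ⇒ step 1: ACCC ⇒ CC·B·B·B
    A ↦ CC
    C ↦ B
    B ↦ A  (constrained at step 1)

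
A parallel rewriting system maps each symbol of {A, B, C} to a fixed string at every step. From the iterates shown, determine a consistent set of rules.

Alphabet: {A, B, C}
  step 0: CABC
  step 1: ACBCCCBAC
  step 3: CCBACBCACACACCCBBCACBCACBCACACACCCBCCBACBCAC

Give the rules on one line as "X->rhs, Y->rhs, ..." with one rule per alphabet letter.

  step 0 ⇒ step 1: CABC ⇒ AC·BC·CCB·AC
    A ↦ BC
    B ↦ CCB
    C ↦ AC

A->BC, B->CCB, C->AC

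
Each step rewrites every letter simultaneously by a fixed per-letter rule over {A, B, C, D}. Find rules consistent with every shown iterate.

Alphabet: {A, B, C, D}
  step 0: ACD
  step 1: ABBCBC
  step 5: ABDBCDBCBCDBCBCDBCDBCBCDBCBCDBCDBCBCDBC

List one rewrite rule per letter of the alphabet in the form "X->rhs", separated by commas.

A->AB, B->D, C->BC, D->BC

  step 0 ⇒ step 1: ACD ⇒ AB·BC·BC
    A ↦ AB
    C ↦ BC
    D ↦ BC
    B ↦ D  (constrained at step 1)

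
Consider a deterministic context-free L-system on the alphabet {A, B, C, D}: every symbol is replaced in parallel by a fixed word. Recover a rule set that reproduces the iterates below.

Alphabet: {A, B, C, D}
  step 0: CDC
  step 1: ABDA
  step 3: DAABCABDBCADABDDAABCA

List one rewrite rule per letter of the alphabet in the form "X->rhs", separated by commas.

  step 0 ⇒ step 1: CDC ⇒ A·BD·A
    C ↦ A
    D ↦ BD
    A ↦ BCA  (constrained at step 1)
    B ↦ DA  (constrained at step 1)

A->BCA, B->DA, C->A, D->BD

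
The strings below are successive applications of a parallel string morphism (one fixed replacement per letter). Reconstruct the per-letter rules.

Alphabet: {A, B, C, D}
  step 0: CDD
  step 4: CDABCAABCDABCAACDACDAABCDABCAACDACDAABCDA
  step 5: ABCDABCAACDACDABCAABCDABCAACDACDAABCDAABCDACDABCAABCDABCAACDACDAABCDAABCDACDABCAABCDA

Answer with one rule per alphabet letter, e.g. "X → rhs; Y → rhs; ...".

  step 4 ⇒ step 5: CDABCAABCDABCAACDACDAABCDABCAACDACDAABCDA ⇒ A·B·CDA·BCA·A·CDA·CDA·BCA·A·B·CDA·BCA·A·CDA·CDA·A·B·CDA·A·B·CDA·CDA·BCA·A·B·CDA·BCA·A·CDA·CDA·A·B·CDA·A·B·CDA·CDA·BCA·A·B·CDA
    A ↦ CDA
    B ↦ BCA
    C ↦ A
    D ↦ B

A->CDA, B->BCA, C->A, D->B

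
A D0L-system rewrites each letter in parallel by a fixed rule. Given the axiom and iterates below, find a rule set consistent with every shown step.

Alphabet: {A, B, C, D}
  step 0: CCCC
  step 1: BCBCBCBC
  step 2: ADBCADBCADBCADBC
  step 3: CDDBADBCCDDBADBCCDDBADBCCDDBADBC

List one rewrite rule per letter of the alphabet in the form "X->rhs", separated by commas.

A->CD, B->AD, C->BC, D->DB

  step 2 ⇒ step 3: ADBCADBCADBCADBC ⇒ CD·DB·AD·BC·CD·DB·AD·BC·CD·DB·AD·BC·CD·DB·AD·BC
    A ↦ CD
    B ↦ AD
    C ↦ BC
    D ↦ DB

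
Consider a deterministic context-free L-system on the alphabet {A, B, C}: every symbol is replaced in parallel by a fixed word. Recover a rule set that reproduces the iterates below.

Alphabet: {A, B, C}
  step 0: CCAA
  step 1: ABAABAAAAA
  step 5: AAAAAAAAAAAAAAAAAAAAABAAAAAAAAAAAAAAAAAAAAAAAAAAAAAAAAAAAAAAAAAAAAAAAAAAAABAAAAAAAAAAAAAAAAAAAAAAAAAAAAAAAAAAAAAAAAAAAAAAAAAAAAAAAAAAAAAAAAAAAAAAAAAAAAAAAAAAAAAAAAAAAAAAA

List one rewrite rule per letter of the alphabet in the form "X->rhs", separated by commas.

A->AA, B->CA, C->ABA

  step 0 ⇒ step 1: CCAA ⇒ ABA·ABA·AA·AA
    A ↦ AA
    C ↦ ABA
    B ↦ CA  (constrained at step 1)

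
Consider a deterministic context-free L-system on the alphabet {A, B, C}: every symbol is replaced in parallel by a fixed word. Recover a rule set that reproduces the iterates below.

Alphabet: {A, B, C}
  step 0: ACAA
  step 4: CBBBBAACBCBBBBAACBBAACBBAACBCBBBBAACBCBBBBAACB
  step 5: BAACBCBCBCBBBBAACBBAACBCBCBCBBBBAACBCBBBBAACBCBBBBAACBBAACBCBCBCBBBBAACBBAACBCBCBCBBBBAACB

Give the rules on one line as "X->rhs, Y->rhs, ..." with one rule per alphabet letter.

A->B, B->CB, C->BAA

  step 4 ⇒ step 5: CBBBBAACBCBBBBAACBBAACBBAACBCBBBBAACBCBBBBAACB ⇒ BAA·CB·CB·CB·CB·B·B·BAA·CB·BAA·CB·CB·CB·CB·B·B·BAA·CB·CB·B·B·BAA·CB·CB·B·B·BAA·CB·BAA·CB·CB·CB·CB·B·B·BAA·CB·BAA·CB·CB·CB·CB·B·B·BAA·CB
    A ↦ B
    B ↦ CB
    C ↦ BAA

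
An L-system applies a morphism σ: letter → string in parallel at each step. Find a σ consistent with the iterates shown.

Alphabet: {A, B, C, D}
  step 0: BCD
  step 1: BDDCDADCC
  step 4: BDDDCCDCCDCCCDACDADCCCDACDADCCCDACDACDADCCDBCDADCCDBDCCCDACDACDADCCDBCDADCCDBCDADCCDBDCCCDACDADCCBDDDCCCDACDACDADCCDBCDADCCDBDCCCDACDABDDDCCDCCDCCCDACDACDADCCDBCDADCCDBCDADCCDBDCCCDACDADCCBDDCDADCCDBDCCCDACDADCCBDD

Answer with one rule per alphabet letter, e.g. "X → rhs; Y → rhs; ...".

  step 0 ⇒ step 1: BCD ⇒ BDD·CDA·DCC
    B ↦ BDD
    C ↦ CDA
    D ↦ DCC
    A ↦ DB  (constrained at step 1)

A->DB, B->BDD, C->CDA, D->DCC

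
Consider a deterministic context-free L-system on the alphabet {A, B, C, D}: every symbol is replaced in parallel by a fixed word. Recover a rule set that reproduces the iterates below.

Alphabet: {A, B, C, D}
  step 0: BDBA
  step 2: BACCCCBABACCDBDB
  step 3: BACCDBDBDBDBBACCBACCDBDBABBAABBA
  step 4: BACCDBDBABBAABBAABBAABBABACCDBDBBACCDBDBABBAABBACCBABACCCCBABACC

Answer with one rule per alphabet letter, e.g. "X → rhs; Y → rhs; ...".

A->CC, B->BA, C->DB, D->AB

  step 3 ⇒ step 4: BACCDBDBDBDBBACCBACCDBDBABBAABBA ⇒ BA·CC·DB·DB·AB·BA·AB·BA·AB·BA·AB·BA·BA·CC·DB·DB·BA·CC·DB·DB·AB·BA·AB·BA·CC·BA·BA·CC·CC·BA·BA·CC
    A ↦ CC
    B ↦ BA
    C ↦ DB
    D ↦ AB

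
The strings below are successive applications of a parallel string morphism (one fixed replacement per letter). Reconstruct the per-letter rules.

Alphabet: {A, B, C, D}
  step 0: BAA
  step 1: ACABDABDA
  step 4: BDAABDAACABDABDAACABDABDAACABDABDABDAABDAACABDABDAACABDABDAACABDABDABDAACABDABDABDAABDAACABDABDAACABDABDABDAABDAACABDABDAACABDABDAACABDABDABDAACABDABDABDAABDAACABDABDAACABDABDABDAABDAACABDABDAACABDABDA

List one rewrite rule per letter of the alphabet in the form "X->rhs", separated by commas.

A->BDA, B->ACA, C->A, D->BDA

  step 0 ⇒ step 1: BAA ⇒ ACA·BDA·BDA
    A ↦ BDA
    B ↦ ACA
    C ↦ A  (constrained at step 1)
    D ↦ BDA  (constrained at step 1)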